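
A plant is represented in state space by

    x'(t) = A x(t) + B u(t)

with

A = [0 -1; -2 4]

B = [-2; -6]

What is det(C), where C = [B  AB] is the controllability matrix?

76

AB = [[6], [-20]]
Controllability matrix C = [B  AB] = [[-2, 6], [-6, -20]]
det(C) = (-2)·(-20) - 6·(-6) = 40 - (-36) = 76
Since det(C) ≠ 0, rank(C) = 2 and the system is completely controllable.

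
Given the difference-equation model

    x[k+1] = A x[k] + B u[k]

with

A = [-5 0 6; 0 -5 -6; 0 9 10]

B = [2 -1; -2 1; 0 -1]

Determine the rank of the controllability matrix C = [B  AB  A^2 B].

AB = [[-10, -1], [10, 1], [-18, -1]]
A^2B = [[-58, -1], [58, 1], [-90, -1]]
Controllability matrix C = [B  AB  A^2B] = [[2, -1, -10, -1, -58, -1], [-2, 1, 10, 1, 58, 1], [0, -1, -18, -1, -90, -1]]
The rows r1, r2, r3 of C are linearly dependent: r1 + r2 = 0 (check each entry), so rank(C) ≤ 2.
The 2×2 minor from rows 1, 3, columns 1, 2 is 2·(-1) - (-1)·0 = -2 - 0 = -2 ≠ 0, so rank(C) = 2.
rank(C) = 2 < n = 3, so the pair (A, B) is not completely controllable.

2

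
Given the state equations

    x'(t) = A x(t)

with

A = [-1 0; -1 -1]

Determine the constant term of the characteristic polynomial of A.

1

For a 2×2 matrix, det(sI - A) = s^2 - (tr A)s + det A.
tr A = -2, det A = 1.
So p(s) = s^2 + 2s + 1.
The constant term is 1.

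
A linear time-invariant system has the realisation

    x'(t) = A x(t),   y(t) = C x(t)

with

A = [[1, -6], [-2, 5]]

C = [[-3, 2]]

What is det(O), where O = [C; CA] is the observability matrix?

CA = [[-7, 28]]
Observability matrix O = [C; CA] = [[-3, 2], [-7, 28]]
det(O) = (-3)·28 - 2·(-7) = -84 - (-14) = -70
Since det(O) ≠ 0, rank(O) = 2 and the system is completely observable.

-70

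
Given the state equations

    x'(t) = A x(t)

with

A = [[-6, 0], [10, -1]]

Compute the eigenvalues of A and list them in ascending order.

-6, -1

det(sI - A) = s^2 - (tr A)s + det A, with tr A = (-6) + (-1) = -7 and det A = (-6)·(-1) - 0·10 = 6 - 0 = 6.
So p(s) = det(sI - A) = s^2 + 7s + 6.
Factor s^2 + 7s + 6: two numbers with sum -7 and product 6 are -1 and -6, so s^2 + 7s + 6 = (s + 1)(s + 6).
Hence p(s) = (s + 1) (s + 6), with roots -6, -1.
All eigenvalues have negative real part, so the system is asymptotically stable.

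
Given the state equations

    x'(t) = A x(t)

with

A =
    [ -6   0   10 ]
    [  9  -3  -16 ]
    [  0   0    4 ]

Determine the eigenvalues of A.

det(sI - A) = s^3 - (tr A)s^2 + (M11 + M22 + M33)s - det A, where Mii is the 2×2 principal minor of A obtained by deleting row i and column i.
tr A = (-6) + (-3) + 4 = -5; M11 = (-3)·4 - (-16)·0 = -12 - 0 = -12; M22 = (-6)·4 - 10·0 = -24 - 0 = -24; M33 = (-6)·(-3) - 0·9 = 18 - 0 = 18; sum of minors = -18.
det A = (-6)·((-3)·4 - (-16)·0) - 0·(9·4 - (-16)·0) + 10·(9·0 - (-3)·0) = (-6)·(-12) - 0·36 + 10·0 = 72.
So p(s) = det(sI - A) = s^3 + 5s^2 - 18s - 72.
Rational-root test: any integer root divides -72. Testing small divisors, s = -3 works: p(-3) = -27 + 45 + 54 + (-72) = 0, so (s + 3) is a factor.
Dividing, p(s) = (s + 3)(s^2 + 2s - 24).
Factor s^2 + 2s - 24: two numbers with sum -2 and product -24 are 4 and -6, so s^2 + 2s - 24 = (s - 4)(s + 6).
Hence p(s) = (s - 4) (s + 3) (s + 6), with roots -6, -3, 4.
At least one eigenvalue has non-negative real part, so the system is not asymptotically stable.

-6, -3, 4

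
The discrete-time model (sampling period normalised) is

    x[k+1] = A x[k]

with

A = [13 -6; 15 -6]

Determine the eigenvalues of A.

3, 4

det(zI - A) = z^2 - (tr A)z + det A, with tr A = 13 + (-6) = 7 and det A = 13·(-6) - (-6)·15 = -78 - (-90) = 12.
So p(z) = det(zI - A) = z^2 - 7z + 12.
Factor z^2 - 7z + 12: two numbers with sum 7 and product 12 are 4 and 3, so z^2 - 7z + 12 = (z - 4)(z - 3).
Hence p(z) = (z - 4) (z - 3), with roots 3, 4.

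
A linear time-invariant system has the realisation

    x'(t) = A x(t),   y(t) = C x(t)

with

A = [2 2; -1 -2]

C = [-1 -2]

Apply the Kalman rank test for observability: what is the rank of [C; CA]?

CA = [[0, 2]]
Observability matrix O = [C; CA] = [[-1, -2], [0, 2]]
det(O) = (-1)·2 - (-2)·0 = -2 - 0 = -2 ≠ 0, so rank(O) = 2.
rank(O) = 2 = n, so the pair (A, C) is completely observable.

2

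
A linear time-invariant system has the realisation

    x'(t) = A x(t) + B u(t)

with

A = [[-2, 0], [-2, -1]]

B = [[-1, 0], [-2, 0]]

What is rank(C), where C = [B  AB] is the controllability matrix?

AB = [[2, 0], [4, 0]]
Controllability matrix C = [B  AB] = [[-1, 0, 2, 0], [-2, 0, 4, 0]]
Every column of C is a scalar multiple of column 1 = [-1, -2] (multipliers 1, 0, -2, 0), so the columns span a one-dimensional space.
C ≠ 0, hence rank(C) = 1.
rank(C) = 1 < n = 2, so the pair (A, B) is not completely controllable.

1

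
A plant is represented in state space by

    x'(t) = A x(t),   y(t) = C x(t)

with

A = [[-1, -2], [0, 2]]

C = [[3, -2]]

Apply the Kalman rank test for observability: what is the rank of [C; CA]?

2

CA = [[-3, -10]]
Observability matrix O = [C; CA] = [[3, -2], [-3, -10]]
det(O) = 3·(-10) - (-2)·(-3) = -30 - 6 = -36 ≠ 0, so rank(O) = 2.
rank(O) = 2 = n, so the pair (A, C) is completely observable.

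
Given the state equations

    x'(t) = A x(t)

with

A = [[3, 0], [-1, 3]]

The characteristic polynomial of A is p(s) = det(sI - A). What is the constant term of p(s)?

For a 2×2 matrix, det(sI - A) = s^2 - (tr A)s + det A.
tr A = 6, det A = 9.
So p(s) = s^2 - 6s + 9.
The constant term is 9.

9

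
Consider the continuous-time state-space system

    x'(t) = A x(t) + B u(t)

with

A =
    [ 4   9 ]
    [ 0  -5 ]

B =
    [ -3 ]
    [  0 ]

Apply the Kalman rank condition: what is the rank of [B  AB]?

1

AB = [[-12], [0]]
Controllability matrix C = [B  AB] = [[-3, -12], [0, 0]]
Every column of C is a scalar multiple of column 1 = [-3, 0] (multipliers 1, 4), so the columns span a one-dimensional space.
C ≠ 0, hence rank(C) = 1.
rank(C) = 1 < n = 2, so the pair (A, B) is not completely controllable.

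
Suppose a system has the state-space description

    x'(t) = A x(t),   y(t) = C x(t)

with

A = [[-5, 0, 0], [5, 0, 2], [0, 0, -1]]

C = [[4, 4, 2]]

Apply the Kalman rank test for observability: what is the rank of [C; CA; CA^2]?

2

CA = [[0, 0, 6]]
CA^2 = [[0, 0, -6]]
Observability matrix O = [C; CA; CA^2] = [[4, 4, 2], [0, 0, 6], [0, 0, -6]]
The columns c1, c2, c3 of O are linearly dependent: -c1 + c2 = 0 (check each entry), so rank(O) ≤ 2.
The 2×2 minor from rows 1, 2, columns 1, 3 is 4·6 - 2·0 = 24 - 0 = 24 ≠ 0, so rank(O) = 2.
rank(O) = 2 < n = 3, so the pair (A, C) is not completely observable.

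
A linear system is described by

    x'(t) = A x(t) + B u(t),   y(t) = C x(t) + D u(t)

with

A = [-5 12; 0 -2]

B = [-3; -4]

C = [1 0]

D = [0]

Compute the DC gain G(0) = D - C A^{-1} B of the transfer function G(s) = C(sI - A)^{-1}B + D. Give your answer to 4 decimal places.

G(0) = C(-A)^{-1}B + D = -C A^{-1} B + D.
det A = 10, so A^{-1} = (1/10)·adj(A) = [[-1/5, -6/5], [0, -1/2]]
A^{-1} B = [27/5, 2]^T
C A^{-1} B = 27/5
G(0) = D - C A^{-1} B = 0 - (27/5) = -27/5 ≈ -5.4000

-5.4000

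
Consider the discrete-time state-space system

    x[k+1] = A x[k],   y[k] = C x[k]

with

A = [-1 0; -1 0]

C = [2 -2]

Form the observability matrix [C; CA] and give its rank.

CA = [[0, 0]]
Observability matrix O = [C; CA] = [[2, -2], [0, 0]]
Every row of O is a scalar multiple of row 1 = [2, -2] (multipliers 1, 0), so the rows span a one-dimensional space.
O ≠ 0, hence rank(O) = 1.
rank(O) = 1 < n = 2, so the pair (A, C) is not completely observable.

1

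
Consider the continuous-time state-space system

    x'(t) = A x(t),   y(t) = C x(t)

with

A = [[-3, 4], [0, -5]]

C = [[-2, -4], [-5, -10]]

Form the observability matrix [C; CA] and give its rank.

1

CA = [[6, 12], [15, 30]]
Observability matrix O = [C; CA] = [[-2, -4], [-5, -10], [6, 12], [15, 30]]
Every row of O is a scalar multiple of row 1 = [-2, -4] (multipliers 1, 5/2, -3, -15/2), so the rows span a one-dimensional space.
O ≠ 0, hence rank(O) = 1.
rank(O) = 1 < n = 2, so the pair (A, C) is not completely observable.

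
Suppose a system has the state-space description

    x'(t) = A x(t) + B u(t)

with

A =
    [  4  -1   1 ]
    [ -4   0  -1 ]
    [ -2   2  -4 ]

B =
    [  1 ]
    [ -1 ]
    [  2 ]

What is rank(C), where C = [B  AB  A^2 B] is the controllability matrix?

AB = [[7], [-6], [-12]]
A^2B = [[22], [-16], [22]]
Controllability matrix C = [B  AB  A^2B] = [[1, 7, 22], [-1, -6, -16], [2, -12, 22]]
det(C) = 1·((-6)·22 - (-16)·(-12)) - 7·((-1)·22 - (-16)·2) + 22·((-1)·(-12) - (-6)·2) = 1·(-324) - 7·10 + 22·24 = 134 ≠ 0, so rank(C) = 3.
rank(C) = 3 = n, so the pair (A, B) is completely controllable.

3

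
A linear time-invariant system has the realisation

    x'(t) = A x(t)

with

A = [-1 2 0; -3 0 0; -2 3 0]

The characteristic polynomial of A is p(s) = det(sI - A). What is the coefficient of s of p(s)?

6

Expand det(sI - A) for the 3×3 matrix.
p(s) = s^3 + s^2 + 6s.
(Check: constant term = det(-A) = (-1)^3 det A = 0; coefficient of s^2 = -tr A = 1.)
The coefficient of s is 6.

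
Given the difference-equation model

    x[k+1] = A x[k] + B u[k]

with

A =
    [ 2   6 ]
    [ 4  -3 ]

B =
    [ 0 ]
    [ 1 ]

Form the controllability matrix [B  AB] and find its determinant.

-6

AB = [[6], [-3]]
Controllability matrix C = [B  AB] = [[0, 6], [1, -3]]
det(C) = 0·(-3) - 6·1 = 0 - 6 = -6
Since det(C) ≠ 0, rank(C) = 2 and the system is completely controllable.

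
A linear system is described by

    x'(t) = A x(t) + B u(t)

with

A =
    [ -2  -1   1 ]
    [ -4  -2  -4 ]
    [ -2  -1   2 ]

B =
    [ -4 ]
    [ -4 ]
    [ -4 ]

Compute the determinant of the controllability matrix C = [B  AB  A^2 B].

704

AB = [[8], [40], [4]]
A^2B = [[-52], [-128], [-48]]
Controllability matrix C = [B  AB  A^2B] = [[-4, 8, -52], [-4, 40, -128], [-4, 4, -48]]
Expanding along the first row, det(C) = (-4)·(40·(-48) - (-128)·4) - 8·((-4)·(-48) - (-128)·(-4)) + (-52)·((-4)·4 - 40·(-4)) = (-4)·(-1408) - 8·(-320) + (-52)·144 = 704
Since det(C) ≠ 0, rank(C) = 3 and the system is completely controllable.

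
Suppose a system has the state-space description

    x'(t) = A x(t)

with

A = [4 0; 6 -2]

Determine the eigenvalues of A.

det(sI - A) = s^2 - (tr A)s + det A, with tr A = 4 + (-2) = 2 and det A = 4·(-2) - 0·6 = -8 - 0 = -8.
So p(s) = det(sI - A) = s^2 - 2s - 8.
Factor s^2 - 2s - 8: two numbers with sum 2 and product -8 are 4 and -2, so s^2 - 2s - 8 = (s - 4)(s + 2).
Hence p(s) = (s - 4) (s + 2), with roots -2, 4.
At least one eigenvalue has non-negative real part, so the system is not asymptotically stable.

-2, 4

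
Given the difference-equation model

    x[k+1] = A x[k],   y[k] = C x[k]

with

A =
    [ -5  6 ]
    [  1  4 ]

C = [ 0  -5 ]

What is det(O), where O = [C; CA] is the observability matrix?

CA = [[-5, -20]]
Observability matrix O = [C; CA] = [[0, -5], [-5, -20]]
det(O) = 0·(-20) - (-5)·(-5) = 0 - 25 = -25
Since det(O) ≠ 0, rank(O) = 2 and the system is completely observable.

-25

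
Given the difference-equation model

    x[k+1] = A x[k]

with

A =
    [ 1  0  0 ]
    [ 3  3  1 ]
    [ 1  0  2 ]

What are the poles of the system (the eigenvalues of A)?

det(zI - A) = z^3 - (tr A)z^2 + (M11 + M22 + M33)z - det A, where Mii is the 2×2 principal minor of A obtained by deleting row i and column i.
tr A = 1 + 3 + 2 = 6; M11 = 3·2 - 1·0 = 6 - 0 = 6; M22 = 1·2 - 0·1 = 2 - 0 = 2; M33 = 1·3 - 0·3 = 3 - 0 = 3; sum of minors = 11.
det A = 1·(3·2 - 1·0) - 0·(3·2 - 1·1) + 0·(3·0 - 3·1) = 1·6 - 0·5 + 0·(-3) = 6.
So p(z) = det(zI - A) = z^3 - 6z^2 + 11z - 6.
Rational-root test: any integer root divides -6. Testing small divisors, z = 1 works: p(1) = 1 + (-6) + 11 + (-6) = 0, so (z - 1) is a factor.
Dividing, p(z) = (z - 1)(z^2 - 5z + 6).
Factor z^2 - 5z + 6: two numbers with sum 5 and product 6 are 3 and 2, so z^2 - 5z + 6 = (z - 3)(z - 2).
Hence p(z) = (z - 3) (z - 2) (z - 1), with roots 1, 2, 3.

1, 2, 3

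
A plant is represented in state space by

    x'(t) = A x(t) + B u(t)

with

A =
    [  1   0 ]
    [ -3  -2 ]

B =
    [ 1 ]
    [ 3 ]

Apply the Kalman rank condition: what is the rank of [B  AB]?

2

AB = [[1], [-9]]
Controllability matrix C = [B  AB] = [[1, 1], [3, -9]]
det(C) = 1·(-9) - 1·3 = -9 - 3 = -12 ≠ 0, so rank(C) = 2.
rank(C) = 2 = n, so the pair (A, B) is completely controllable.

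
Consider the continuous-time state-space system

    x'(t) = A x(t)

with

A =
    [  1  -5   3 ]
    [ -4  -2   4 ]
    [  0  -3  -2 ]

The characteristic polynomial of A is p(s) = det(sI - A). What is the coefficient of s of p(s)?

Expand det(sI - A) for the 3×3 matrix.
p(s) = s^3 + 3s^2 - 8s - 92.
(Check: constant term = det(-A) = (-1)^3 det A = -92; coefficient of s^2 = -tr A = 3.)
The coefficient of s is -8.

-8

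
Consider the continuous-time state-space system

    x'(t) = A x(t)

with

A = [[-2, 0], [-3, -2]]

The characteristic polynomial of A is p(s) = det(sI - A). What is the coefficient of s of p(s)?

4

For a 2×2 matrix, det(sI - A) = s^2 - (tr A)s + det A.
tr A = -4, det A = 4.
So p(s) = s^2 + 4s + 4.
The coefficient of s is 4.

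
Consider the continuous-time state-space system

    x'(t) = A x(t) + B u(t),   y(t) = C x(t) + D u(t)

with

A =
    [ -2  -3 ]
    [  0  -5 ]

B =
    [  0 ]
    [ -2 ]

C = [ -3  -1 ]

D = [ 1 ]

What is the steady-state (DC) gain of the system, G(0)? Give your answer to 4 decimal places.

G(0) = C(-A)^{-1}B + D = -C A^{-1} B + D.
det A = 10, so A^{-1} = (1/10)·adj(A) = [[-1/2, 3/10], [0, -1/5]]
A^{-1} B = [-3/5, 2/5]^T
C A^{-1} B = 7/5
G(0) = D - C A^{-1} B = 1 - (7/5) = -2/5 ≈ -0.4000

-0.4000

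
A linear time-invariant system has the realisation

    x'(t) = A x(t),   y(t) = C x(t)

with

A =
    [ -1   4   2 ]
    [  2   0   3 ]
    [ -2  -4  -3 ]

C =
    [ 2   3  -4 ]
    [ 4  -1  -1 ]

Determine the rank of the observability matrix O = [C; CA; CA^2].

3

CA = [[12, 24, 25], [-4, 20, 8]]
CA^2 = [[-14, -52, 21], [28, -48, 28]]
Observability matrix O = [C; CA; CA^2] = [[2, 3, -4], [4, -1, -1], [12, 24, 25], [-4, 20, 8], [-14, -52, 21], [28, -48, 28]]
Take the 3×3 submatrix of O formed by rows 1, 2, 3: [[2, 3, -4], [4, -1, -1], [12, 24, 25]]. Its determinant is 2·((-1)·25 - (-1)·24) - 3·(4·25 - (-1)·12) + (-4)·(4·24 - (-1)·12) = 2·(-1) - 3·112 + (-4)·108 = -770 ≠ 0.
So rank(O) ≥ 3; since O has 3 columns, rank(O) = 3.
rank(O) = 3 = n, so the pair (A, C) is completely observable.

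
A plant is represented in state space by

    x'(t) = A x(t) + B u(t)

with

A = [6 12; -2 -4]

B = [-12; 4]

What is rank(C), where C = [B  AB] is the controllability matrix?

1

AB = [[-24], [8]]
Controllability matrix C = [B  AB] = [[-12, -24], [4, 8]]
Every column of C is a scalar multiple of column 1 = [-12, 4] (multipliers 1, 2), so the columns span a one-dimensional space.
C ≠ 0, hence rank(C) = 1.
rank(C) = 1 < n = 2, so the pair (A, B) is not completely controllable.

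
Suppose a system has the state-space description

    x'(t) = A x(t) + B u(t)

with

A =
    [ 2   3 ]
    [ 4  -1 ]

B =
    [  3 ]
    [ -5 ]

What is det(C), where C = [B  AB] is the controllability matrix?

AB = [[-9], [17]]
Controllability matrix C = [B  AB] = [[3, -9], [-5, 17]]
det(C) = 3·17 - (-9)·(-5) = 51 - 45 = 6
Since det(C) ≠ 0, rank(C) = 2 and the system is completely controllable.

6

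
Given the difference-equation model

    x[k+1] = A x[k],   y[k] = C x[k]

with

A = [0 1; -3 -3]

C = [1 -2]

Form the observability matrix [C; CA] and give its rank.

2

CA = [[6, 7]]
Observability matrix O = [C; CA] = [[1, -2], [6, 7]]
det(O) = 1·7 - (-2)·6 = 7 - (-12) = 19 ≠ 0, so rank(O) = 2.
rank(O) = 2 = n, so the pair (A, C) is completely observable.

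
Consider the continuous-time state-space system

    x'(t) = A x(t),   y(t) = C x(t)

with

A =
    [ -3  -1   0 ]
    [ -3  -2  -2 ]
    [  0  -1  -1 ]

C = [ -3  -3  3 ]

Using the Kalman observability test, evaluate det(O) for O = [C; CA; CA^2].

CA = [[18, 6, 3]]
CA^2 = [[-72, -33, -15]]
Observability matrix O = [C; CA; CA^2] = [[-3, -3, 3], [18, 6, 3], [-72, -33, -15]]
Expanding along the first row, det(O) = (-3)·(6·(-15) - 3·(-33)) - (-3)·(18·(-15) - 3·(-72)) + 3·(18·(-33) - 6·(-72)) = (-3)·9 - (-3)·(-54) + 3·(-162) = -675
Since det(O) ≠ 0, rank(O) = 3 and the system is completely observable.

-675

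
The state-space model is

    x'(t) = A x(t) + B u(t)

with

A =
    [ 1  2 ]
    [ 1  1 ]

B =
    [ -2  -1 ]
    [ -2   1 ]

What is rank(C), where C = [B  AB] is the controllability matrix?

AB = [[-6, 1], [-4, 0]]
Controllability matrix C = [B  AB] = [[-2, -1, -6, 1], [-2, 1, -4, 0]]
Take the 2×2 submatrix of C formed by columns 1, 2: [[-2, -1], [-2, 1]]. Its determinant is (-2)·1 - (-1)·(-2) = -2 - 2 = -4 ≠ 0.
So rank(C) ≥ 2; since C has 2 rows, rank(C) = 2.
rank(C) = 2 = n, so the pair (A, B) is completely controllable.

2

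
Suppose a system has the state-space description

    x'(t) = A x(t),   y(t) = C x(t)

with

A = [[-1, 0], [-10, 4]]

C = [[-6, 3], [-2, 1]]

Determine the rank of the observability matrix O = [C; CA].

CA = [[-24, 12], [-8, 4]]
Observability matrix O = [C; CA] = [[-6, 3], [-2, 1], [-24, 12], [-8, 4]]
Every row of O is a scalar multiple of row 1 = [-6, 3] (multipliers 1, 1/3, 4, 4/3), so the rows span a one-dimensional space.
O ≠ 0, hence rank(O) = 1.
rank(O) = 1 < n = 2, so the pair (A, C) is not completely observable.

1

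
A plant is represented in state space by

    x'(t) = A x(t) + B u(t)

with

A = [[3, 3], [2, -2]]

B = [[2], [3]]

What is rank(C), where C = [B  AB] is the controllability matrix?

2

AB = [[15], [-2]]
Controllability matrix C = [B  AB] = [[2, 15], [3, -2]]
det(C) = 2·(-2) - 15·3 = -4 - 45 = -49 ≠ 0, so rank(C) = 2.
rank(C) = 2 = n, so the pair (A, B) is completely controllable.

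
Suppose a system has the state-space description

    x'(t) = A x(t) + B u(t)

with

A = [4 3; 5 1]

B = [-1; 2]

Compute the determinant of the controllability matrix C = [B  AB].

-1

AB = [[2], [-3]]
Controllability matrix C = [B  AB] = [[-1, 2], [2, -3]]
det(C) = (-1)·(-3) - 2·2 = 3 - 4 = -1
Since det(C) ≠ 0, rank(C) = 2 and the system is completely controllable.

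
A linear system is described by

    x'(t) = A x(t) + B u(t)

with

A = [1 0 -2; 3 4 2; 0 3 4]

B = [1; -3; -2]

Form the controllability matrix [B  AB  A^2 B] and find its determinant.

264

AB = [[5], [-13], [-17]]
A^2B = [[39], [-71], [-107]]
Controllability matrix C = [B  AB  A^2B] = [[1, 5, 39], [-3, -13, -71], [-2, -17, -107]]
Expanding along the first row, det(C) = 1·((-13)·(-107) - (-71)·(-17)) - 5·((-3)·(-107) - (-71)·(-2)) + 39·((-3)·(-17) - (-13)·(-2)) = 1·184 - 5·179 + 39·25 = 264
Since det(C) ≠ 0, rank(C) = 3 and the system is completely controllable.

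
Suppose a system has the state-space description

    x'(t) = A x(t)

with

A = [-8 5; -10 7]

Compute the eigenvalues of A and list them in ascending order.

-3, 2

det(sI - A) = s^2 - (tr A)s + det A, with tr A = (-8) + 7 = -1 and det A = (-8)·7 - 5·(-10) = -56 - (-50) = -6.
So p(s) = det(sI - A) = s^2 + s - 6.
Factor s^2 + s - 6: two numbers with sum -1 and product -6 are 2 and -3, so s^2 + s - 6 = (s - 2)(s + 3).
Hence p(s) = (s - 2) (s + 3), with roots -3, 2.
At least one eigenvalue has non-negative real part, so the system is not asymptotically stable.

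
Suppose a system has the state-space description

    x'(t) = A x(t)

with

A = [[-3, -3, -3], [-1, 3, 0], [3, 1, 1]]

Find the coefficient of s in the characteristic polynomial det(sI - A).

-3

Expand det(sI - A) for the 3×3 matrix.
p(s) = s^3 - s^2 - 3s - 18.
(Check: constant term = det(-A) = (-1)^3 det A = -18; coefficient of s^2 = -tr A = -1.)
The coefficient of s is -3.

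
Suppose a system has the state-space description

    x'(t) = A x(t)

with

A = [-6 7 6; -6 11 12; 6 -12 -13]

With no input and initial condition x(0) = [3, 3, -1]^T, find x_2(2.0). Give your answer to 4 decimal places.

det(sI - A) = s^3 - (tr A)s^2 + (M11 + M22 + M33)s - det A, where Mii is the 2×2 principal minor of A obtained by deleting row i and column i.
tr A = (-6) + 11 + (-13) = -8; M11 = 11·(-13) - 12·(-12) = -143 - (-144) = 1; M22 = (-6)·(-13) - 6·6 = 78 - 36 = 42; M33 = (-6)·11 - 7·(-6) = -66 - (-42) = -24; sum of minors = 19.
det A = (-6)·(11·(-13) - 12·(-12)) - 7·((-6)·(-13) - 12·6) + 6·((-6)·(-12) - 11·6) = (-6)·1 - 7·6 + 6·6 = -12.
So p(s) = det(sI - A) = s^3 + 8s^2 + 19s + 12.
Rational-root test: any integer root divides 12. Testing small divisors, s = -1 works: p(-1) = -1 + 8 + (-19) + 12 = 0, so (s + 1) is a factor.
Dividing, p(s) = (s + 1)(s^2 + 7s + 12).
Factor s^2 + 7s + 12: two numbers with sum -7 and product 12 are -3 and -4, so s^2 + 7s + 12 = (s + 3)(s + 4).
Hence p(s) = (s + 1) (s + 3) (s + 4), with roots -4, -3, -1.
The eigenvalues -4, -3, -1 are distinct and real, so A is diagonalisable and x(t) = e^{At} x(0) = V diag(e^{λ_i t}) V^{-1} x(0), where the columns of V are the eigenvectors.
λ = -4: A - (-4)I = [[-2, 7, 6], [-6, 15, 12], [6, -12, -9]]. v must be orthogonal to every row; (row 1) × (row 2) = [-6, -12, 12], so take v_1 = [-1, -2, 2]^T.
λ = -3: A - (-3)I = [[-3, 7, 6], [-6, 14, 12], [6, -12, -10]]. v must be orthogonal to every row; (row 1) × (row 3) = [2, 6, -6], so take v_2 = [1, 3, -3]^T.
λ = -1: A - (-1)I = [[-5, 7, 6], [-6, 12, 12], [6, -12, -12]]. v must be orthogonal to every row; (row 1) × (row 2) = [12, 24, -18], so take v_3 = [2, 4, -3]^T.
V = [v_1 v_2 v_3] = [[-1, 1, 2], [-2, 3, 4], [2, -3, -3]] has det V = -1, so V^{-1} = adj(V)/det V = [[-3, 3, 2], [-2, 1, 0], [0, 1, 1]].
Modal coordinates z(0) = V^{-1} x(0): (-3)·3 + 3·3 + 2·(-1) = -2; (-2)·3 + 1·3 + 0·(-1) = -3; 0·3 + 1·3 + 1·(-1) = 2; so z(0) = [-2, -3, 2]^T.
x_2(t) = Σ_i (v_i)_2 · z_i(0) · e^{λ_i t} (row 2 of V times the modal terms).
x_2(2.0) = (-2)·(-2)·e^{-4·2.0} + 3·(-3)·e^{-3·2.0} + 4·2·e^{-1·2.0} = 4·0.000335 + (-9)·0.002479 + 8·0.135335 = 1.0617.

1.0617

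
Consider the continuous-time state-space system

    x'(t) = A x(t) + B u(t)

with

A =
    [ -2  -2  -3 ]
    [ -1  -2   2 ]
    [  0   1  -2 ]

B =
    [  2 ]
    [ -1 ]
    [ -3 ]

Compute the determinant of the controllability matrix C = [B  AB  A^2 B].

AB = [[7], [-6], [5]]
A^2B = [[-17], [15], [-16]]
Controllability matrix C = [B  AB  A^2B] = [[2, 7, -17], [-1, -6, 15], [-3, 5, -16]]
Expanding along the first row, det(C) = 2·((-6)·(-16) - 15·5) - 7·((-1)·(-16) - 15·(-3)) + (-17)·((-1)·5 - (-6)·(-3)) = 2·21 - 7·61 + (-17)·(-23) = 6
Since det(C) ≠ 0, rank(C) = 3 and the system is completely controllable.

6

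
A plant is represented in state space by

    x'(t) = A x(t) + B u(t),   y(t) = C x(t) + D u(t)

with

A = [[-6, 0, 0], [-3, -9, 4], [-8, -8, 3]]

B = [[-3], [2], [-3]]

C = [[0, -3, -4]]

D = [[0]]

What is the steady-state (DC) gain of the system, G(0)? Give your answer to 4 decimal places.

19.1000

G(0) = C(-A)^{-1}B + D = -C A^{-1} B + D.
det A = -30, so A^{-1} = (1/-30)·adj(A) = [[-1/6, 0, 0], [23/30, 3/5, -4/5], [8/5, 8/5, -9/5]]
A^{-1} B = [1/2, 13/10, 19/5]^T
C A^{-1} B = -191/10
G(0) = D - C A^{-1} B = 0 - (-191/10) = 191/10 ≈ 19.1000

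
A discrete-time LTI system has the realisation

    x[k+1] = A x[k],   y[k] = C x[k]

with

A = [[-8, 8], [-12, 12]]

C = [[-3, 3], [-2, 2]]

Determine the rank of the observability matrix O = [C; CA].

1

CA = [[-12, 12], [-8, 8]]
Observability matrix O = [C; CA] = [[-3, 3], [-2, 2], [-12, 12], [-8, 8]]
Every row of O is a scalar multiple of row 1 = [-3, 3] (multipliers 1, 2/3, 4, 8/3), so the rows span a one-dimensional space.
O ≠ 0, hence rank(O) = 1.
rank(O) = 1 < n = 2, so the pair (A, C) is not completely observable.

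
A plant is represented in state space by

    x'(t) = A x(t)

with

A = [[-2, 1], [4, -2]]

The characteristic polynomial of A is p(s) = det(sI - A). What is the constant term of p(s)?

For a 2×2 matrix, det(sI - A) = s^2 - (tr A)s + det A.
tr A = -4, det A = 0.
So p(s) = s^2 + 4s.
The constant term is 0.

0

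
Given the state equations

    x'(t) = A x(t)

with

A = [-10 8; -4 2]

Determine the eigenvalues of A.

det(sI - A) = s^2 - (tr A)s + det A, with tr A = (-10) + 2 = -8 and det A = (-10)·2 - 8·(-4) = -20 - (-32) = 12.
So p(s) = det(sI - A) = s^2 + 8s + 12.
Factor s^2 + 8s + 12: two numbers with sum -8 and product 12 are -2 and -6, so s^2 + 8s + 12 = (s + 2)(s + 6).
Hence p(s) = (s + 2) (s + 6), with roots -6, -2.
All eigenvalues have negative real part, so the system is asymptotically stable.

-6, -2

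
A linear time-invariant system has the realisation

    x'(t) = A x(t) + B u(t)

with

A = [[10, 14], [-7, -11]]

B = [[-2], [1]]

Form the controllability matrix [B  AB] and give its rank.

AB = [[-6], [3]]
Controllability matrix C = [B  AB] = [[-2, -6], [1, 3]]
Every column of C is a scalar multiple of column 1 = [-2, 1] (multipliers 1, 3), so the columns span a one-dimensional space.
C ≠ 0, hence rank(C) = 1.
rank(C) = 1 < n = 2, so the pair (A, B) is not completely controllable.

1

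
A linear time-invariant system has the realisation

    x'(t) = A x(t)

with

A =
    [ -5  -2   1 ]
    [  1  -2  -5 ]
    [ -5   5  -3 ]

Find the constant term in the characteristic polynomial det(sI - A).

Expand det(sI - A) for the 3×3 matrix.
p(s) = s^3 + 10s^2 + 63s + 216.
(Check: constant term = det(-A) = (-1)^3 det A = 216; coefficient of s^2 = -tr A = 10.)
The constant term is 216.

216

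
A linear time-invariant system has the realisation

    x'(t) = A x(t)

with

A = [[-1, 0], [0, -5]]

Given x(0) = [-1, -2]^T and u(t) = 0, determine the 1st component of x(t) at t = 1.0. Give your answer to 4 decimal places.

-0.3679

det(sI - A) = s^2 - (tr A)s + det A, with tr A = (-1) + (-5) = -6 and det A = (-1)·(-5) - 0·0 = 5 - 0 = 5.
So p(s) = det(sI - A) = s^2 + 6s + 5.
Factor s^2 + 6s + 5: two numbers with sum -6 and product 5 are -1 and -5, so s^2 + 6s + 5 = (s + 1)(s + 5).
Hence p(s) = (s + 1) (s + 5), with roots -5, -1.
The eigenvalues -5, -1 are distinct and real, so A is diagonalisable and x(t) = e^{At} x(0) = V diag(e^{λ_i t}) V^{-1} x(0), where the columns of V are the eigenvectors.
λ = -5: A - (-5)I = [[4, 0], [0, 0]]. Row 1 gives 4·v1 + 0·v2 = 0, so take v_1 = [0, 1]^T.
λ = -1: A - (-1)I = [[0, 0], [0, -4]]. Row 2 gives 0·v1 + (-4)·v2 = 0, so take v_2 = [1, 0]^T.
V = [v_1 v_2] = [[0, 1], [1, 0]] has det V = -1, so V^{-1} = adj(V)/det V = [[0, 1], [1, 0]].
Modal coordinates z(0) = V^{-1} x(0): 0·(-1) + 1·(-2) = -2; 1·(-1) + 0·(-2) = -1; so z(0) = [-2, -1]^T.
x_1(t) = Σ_i (v_i)_1 · z_i(0) · e^{λ_i t} (row 1 of V times the modal terms).
x_1(1.0) = 0·(-2)·e^{-5·1.0} + 1·(-1)·e^{-1·1.0} = 0·0.006738 + (-1)·0.367879 = -0.3679.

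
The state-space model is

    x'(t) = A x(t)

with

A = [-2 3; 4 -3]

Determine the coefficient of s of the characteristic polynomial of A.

5

For a 2×2 matrix, det(sI - A) = s^2 - (tr A)s + det A.
tr A = -5, det A = -6.
So p(s) = s^2 + 5s - 6.
The coefficient of s is 5.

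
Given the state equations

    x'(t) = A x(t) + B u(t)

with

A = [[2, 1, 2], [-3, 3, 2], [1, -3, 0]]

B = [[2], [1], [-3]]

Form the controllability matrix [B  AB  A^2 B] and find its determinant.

AB = [[-1], [-9], [-1]]
A^2B = [[-13], [-26], [26]]
Controllability matrix C = [B  AB  A^2B] = [[2, -1, -13], [1, -9, -26], [-3, -1, 26]]
Expanding along the first row, det(C) = 2·((-9)·26 - (-26)·(-1)) - (-1)·(1·26 - (-26)·(-3)) + (-13)·(1·(-1) - (-9)·(-3)) = 2·(-260) - (-1)·(-52) + (-13)·(-28) = -208
Since det(C) ≠ 0, rank(C) = 3 and the system is completely controllable.

-208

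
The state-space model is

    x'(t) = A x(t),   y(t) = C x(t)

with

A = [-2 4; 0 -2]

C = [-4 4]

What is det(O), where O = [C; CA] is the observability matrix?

64

CA = [[8, -24]]
Observability matrix O = [C; CA] = [[-4, 4], [8, -24]]
det(O) = (-4)·(-24) - 4·8 = 96 - 32 = 64
Since det(O) ≠ 0, rank(O) = 2 and the system is completely observable.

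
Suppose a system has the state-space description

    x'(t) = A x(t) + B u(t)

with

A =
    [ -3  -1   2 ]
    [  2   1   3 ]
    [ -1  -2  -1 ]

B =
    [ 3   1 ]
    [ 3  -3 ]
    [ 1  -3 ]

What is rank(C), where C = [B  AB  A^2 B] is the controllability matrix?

AB = [[-10, -6], [12, -10], [-10, 8]]
A^2B = [[-2, 44], [-38, 2], [-4, 18]]
Controllability matrix C = [B  AB  A^2B] = [[3, 1, -10, -6, -2, 44], [3, -3, 12, -10, -38, 2], [1, -3, -10, 8, -4, 18]]
Take the 3×3 submatrix of C formed by columns 1, 2, 3: [[3, 1, -10], [3, -3, 12], [1, -3, -10]]. Its determinant is 3·((-3)·(-10) - 12·(-3)) - 1·(3·(-10) - 12·1) + (-10)·(3·(-3) - (-3)·1) = 3·66 - 1·(-42) + (-10)·(-6) = 300 ≠ 0.
So rank(C) ≥ 3; since C has 3 rows, rank(C) = 3.
rank(C) = 3 = n, so the pair (A, B) is completely controllable.

3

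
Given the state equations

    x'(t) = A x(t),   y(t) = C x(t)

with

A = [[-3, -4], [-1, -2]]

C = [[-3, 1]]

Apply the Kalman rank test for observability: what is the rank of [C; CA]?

CA = [[8, 10]]
Observability matrix O = [C; CA] = [[-3, 1], [8, 10]]
det(O) = (-3)·10 - 1·8 = -30 - 8 = -38 ≠ 0, so rank(O) = 2.
rank(O) = 2 = n, so the pair (A, C) is completely observable.

2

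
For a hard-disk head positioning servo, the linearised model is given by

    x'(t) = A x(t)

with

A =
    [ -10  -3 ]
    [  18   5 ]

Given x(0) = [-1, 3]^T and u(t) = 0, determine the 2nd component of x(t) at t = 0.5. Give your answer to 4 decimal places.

1.8196

det(sI - A) = s^2 - (tr A)s + det A, with tr A = (-10) + 5 = -5 and det A = (-10)·5 - (-3)·18 = -50 - (-54) = 4.
So p(s) = det(sI - A) = s^2 + 5s + 4.
Factor s^2 + 5s + 4: two numbers with sum -5 and product 4 are -1 and -4, so s^2 + 5s + 4 = (s + 1)(s + 4).
Hence p(s) = (s + 1) (s + 4), with roots -4, -1.
The eigenvalues -4, -1 are distinct and real, so A is diagonalisable and x(t) = e^{At} x(0) = V diag(e^{λ_i t}) V^{-1} x(0), where the columns of V are the eigenvectors.
λ = -4: A - (-4)I = [[-6, -3], [18, 9]]. Row 1 gives (-6)·v1 + (-3)·v2 = 0, so take v_1 = [1, -2]^T.
λ = -1: A - (-1)I = [[-9, -3], [18, 6]]. Row 1 gives (-9)·v1 + (-3)·v2 = 0, so take v_2 = [-1, 3]^T.
V = [v_1 v_2] = [[1, -1], [-2, 3]] has det V = 1, so V^{-1} = adj(V)/det V = [[3, 1], [2, 1]].
Modal coordinates z(0) = V^{-1} x(0): 3·(-1) + 1·3 = 0; 2·(-1) + 1·3 = 1; so z(0) = [0, 1]^T.
x_2(t) = Σ_i (v_i)_2 · z_i(0) · e^{λ_i t} (row 2 of V times the modal terms).
x_2(0.5) = (-2)·0·e^{-4·0.5} + 3·1·e^{-1·0.5} = 0·0.135335 + 3·0.606531 = 1.8196.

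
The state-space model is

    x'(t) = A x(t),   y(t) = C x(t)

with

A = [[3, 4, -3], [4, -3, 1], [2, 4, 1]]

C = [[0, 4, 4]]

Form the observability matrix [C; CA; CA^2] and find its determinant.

18560

CA = [[24, 4, 8]]
CA^2 = [[104, 116, -60]]
Observability matrix O = [C; CA; CA^2] = [[0, 4, 4], [24, 4, 8], [104, 116, -60]]
Expanding along the first row, det(O) = 0·(4·(-60) - 8·116) - 4·(24·(-60) - 8·104) + 4·(24·116 - 4·104) = 0·(-1168) - 4·(-2272) + 4·2368 = 18560
Since det(O) ≠ 0, rank(O) = 3 and the system is completely observable.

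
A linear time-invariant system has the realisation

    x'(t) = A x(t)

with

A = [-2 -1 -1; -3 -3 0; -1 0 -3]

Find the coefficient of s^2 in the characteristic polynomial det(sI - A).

8

Expand det(sI - A) for the 3×3 matrix.
p(s) = s^3 + 8s^2 + 17s + 6.
(Check: constant term = det(-A) = (-1)^3 det A = 6; coefficient of s^2 = -tr A = 8.)
The coefficient of s^2 is 8.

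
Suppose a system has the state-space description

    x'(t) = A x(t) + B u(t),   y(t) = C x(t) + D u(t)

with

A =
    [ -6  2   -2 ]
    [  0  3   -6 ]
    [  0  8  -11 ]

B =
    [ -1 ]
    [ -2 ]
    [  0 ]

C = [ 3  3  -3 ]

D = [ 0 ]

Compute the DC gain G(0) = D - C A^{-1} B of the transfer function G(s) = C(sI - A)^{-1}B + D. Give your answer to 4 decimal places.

-2.1000

G(0) = C(-A)^{-1}B + D = -C A^{-1} B + D.
det A = -90, so A^{-1} = (1/-90)·adj(A) = [[-1/6, -1/15, 1/15], [0, -11/15, 2/5], [0, -8/15, 1/5]]
A^{-1} B = [3/10, 22/15, 16/15]^T
C A^{-1} B = 21/10
G(0) = D - C A^{-1} B = 0 - (21/10) = -21/10 ≈ -2.1000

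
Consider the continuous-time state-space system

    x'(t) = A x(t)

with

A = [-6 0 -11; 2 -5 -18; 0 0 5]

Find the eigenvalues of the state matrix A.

det(sI - A) = s^3 - (tr A)s^2 + (M11 + M22 + M33)s - det A, where Mii is the 2×2 principal minor of A obtained by deleting row i and column i.
tr A = (-6) + (-5) + 5 = -6; M11 = (-5)·5 - (-18)·0 = -25 - 0 = -25; M22 = (-6)·5 - (-11)·0 = -30 - 0 = -30; M33 = (-6)·(-5) - 0·2 = 30 - 0 = 30; sum of minors = -25.
det A = (-6)·((-5)·5 - (-18)·0) - 0·(2·5 - (-18)·0) + (-11)·(2·0 - (-5)·0) = (-6)·(-25) - 0·10 + (-11)·0 = 150.
So p(s) = det(sI - A) = s^3 + 6s^2 - 25s - 150.
Rational-root test: any integer root divides -150. Testing small divisors, s = -5 works: p(-5) = -125 + 150 + 125 + (-150) = 0, so (s + 5) is a factor.
Dividing, p(s) = (s + 5)(s^2 + s - 30).
Factor s^2 + s - 30: two numbers with sum -1 and product -30 are 5 and -6, so s^2 + s - 30 = (s - 5)(s + 6).
Hence p(s) = (s - 5) (s + 5) (s + 6), with roots -6, -5, 5.
At least one eigenvalue has non-negative real part, so the system is not asymptotically stable.

-6, -5, 5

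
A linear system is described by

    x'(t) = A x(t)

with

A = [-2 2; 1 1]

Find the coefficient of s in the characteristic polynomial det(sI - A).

1

For a 2×2 matrix, det(sI - A) = s^2 - (tr A)s + det A.
tr A = -1, det A = -4.
So p(s) = s^2 + s - 4.
The coefficient of s is 1.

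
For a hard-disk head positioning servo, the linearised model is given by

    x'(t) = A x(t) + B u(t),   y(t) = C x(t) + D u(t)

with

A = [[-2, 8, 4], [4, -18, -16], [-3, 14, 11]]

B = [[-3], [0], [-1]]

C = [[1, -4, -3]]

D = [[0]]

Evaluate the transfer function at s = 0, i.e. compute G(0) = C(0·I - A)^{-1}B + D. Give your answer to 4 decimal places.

G(0) = C(-A)^{-1}B + D = -C A^{-1} B + D.
det A = -12, so A^{-1} = (1/-12)·adj(A) = [[-13/6, 8/3, 14/3], [-1/3, 5/6, 4/3], [-1/6, -1/3, -1/3]]
A^{-1} B = [11/6, -1/3, 5/6]^T
C A^{-1} B = 2/3
G(0) = D - C A^{-1} B = 0 - (2/3) = -2/3 ≈ -0.6667

-0.6667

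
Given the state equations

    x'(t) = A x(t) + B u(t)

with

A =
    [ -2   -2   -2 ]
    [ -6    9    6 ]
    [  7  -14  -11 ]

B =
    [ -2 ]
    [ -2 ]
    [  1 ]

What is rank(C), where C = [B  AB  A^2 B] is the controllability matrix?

AB = [[6], [0], [3]]
A^2B = [[-18], [-18], [9]]
Controllability matrix C = [B  AB  A^2B] = [[-2, 6, -18], [-2, 0, -18], [1, 3, 9]]
The rows r1, r2, r3 of C are linearly dependent: -r1 + 2·r2 + 2·r3 = 0 (check each entry), so rank(C) ≤ 2.
The 2×2 minor from rows 1, 2, columns 1, 2 is (-2)·0 - 6·(-2) = 0 - (-12) = 12 ≠ 0, so rank(C) = 2.
rank(C) = 2 < n = 3, so the pair (A, B) is not completely controllable.

2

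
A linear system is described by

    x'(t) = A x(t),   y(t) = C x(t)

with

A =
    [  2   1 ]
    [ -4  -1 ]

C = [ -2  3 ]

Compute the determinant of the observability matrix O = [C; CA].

58

CA = [[-16, -5]]
Observability matrix O = [C; CA] = [[-2, 3], [-16, -5]]
det(O) = (-2)·(-5) - 3·(-16) = 10 - (-48) = 58
Since det(O) ≠ 0, rank(O) = 2 and the system is completely observable.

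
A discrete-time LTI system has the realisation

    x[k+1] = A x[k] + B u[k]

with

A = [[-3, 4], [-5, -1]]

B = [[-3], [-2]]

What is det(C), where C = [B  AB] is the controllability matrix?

AB = [[1], [17]]
Controllability matrix C = [B  AB] = [[-3, 1], [-2, 17]]
det(C) = (-3)·17 - 1·(-2) = -51 - (-2) = -49
Since det(C) ≠ 0, rank(C) = 2 and the system is completely controllable.

-49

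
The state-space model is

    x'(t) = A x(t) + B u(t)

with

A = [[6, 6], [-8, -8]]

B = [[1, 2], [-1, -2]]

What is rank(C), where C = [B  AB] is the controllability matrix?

AB = [[0, 0], [0, 0]]
Controllability matrix C = [B  AB] = [[1, 2, 0, 0], [-1, -2, 0, 0]]
Every column of C is a scalar multiple of column 1 = [1, -1] (multipliers 1, 2, 0, 0), so the columns span a one-dimensional space.
C ≠ 0, hence rank(C) = 1.
rank(C) = 1 < n = 2, so the pair (A, B) is not completely controllable.

1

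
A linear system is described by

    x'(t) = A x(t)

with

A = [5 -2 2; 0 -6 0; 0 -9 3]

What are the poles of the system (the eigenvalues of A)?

det(sI - A) = s^3 - (tr A)s^2 + (M11 + M22 + M33)s - det A, where Mii is the 2×2 principal minor of A obtained by deleting row i and column i.
tr A = 5 + (-6) + 3 = 2; M11 = (-6)·3 - 0·(-9) = -18 - 0 = -18; M22 = 5·3 - 2·0 = 15 - 0 = 15; M33 = 5·(-6) - (-2)·0 = -30 - 0 = -30; sum of minors = -33.
det A = 5·((-6)·3 - 0·(-9)) - (-2)·(0·3 - 0·0) + 2·(0·(-9) - (-6)·0) = 5·(-18) - (-2)·0 + 2·0 = -90.
So p(s) = det(sI - A) = s^3 - 2s^2 - 33s + 90.
Rational-root test: any integer root divides 90. Testing small divisors, s = 3 works: p(3) = 27 + (-18) + (-99) + 90 = 0, so (s - 3) is a factor.
Dividing, p(s) = (s - 3)(s^2 + s - 30).
Factor s^2 + s - 30: two numbers with sum -1 and product -30 are 5 and -6, so s^2 + s - 30 = (s - 5)(s + 6).
Hence p(s) = (s - 5) (s - 3) (s + 6), with roots -6, 3, 5.
At least one eigenvalue has non-negative real part, so the system is not asymptotically stable.

-6, 3, 5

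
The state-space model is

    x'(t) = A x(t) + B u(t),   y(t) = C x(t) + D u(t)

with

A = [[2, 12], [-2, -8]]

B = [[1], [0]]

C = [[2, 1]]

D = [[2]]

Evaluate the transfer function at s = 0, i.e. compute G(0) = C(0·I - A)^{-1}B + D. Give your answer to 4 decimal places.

3.7500

G(0) = C(-A)^{-1}B + D = -C A^{-1} B + D.
det A = 8, so A^{-1} = (1/8)·adj(A) = [[-1, -3/2], [1/4, 1/4]]
A^{-1} B = [-1, 1/4]^T
C A^{-1} B = -7/4
G(0) = D - C A^{-1} B = 2 - (-7/4) = 15/4 ≈ 3.7500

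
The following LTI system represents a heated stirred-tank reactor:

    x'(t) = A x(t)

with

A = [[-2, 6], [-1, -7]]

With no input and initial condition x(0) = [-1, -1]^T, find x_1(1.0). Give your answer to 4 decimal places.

det(sI - A) = s^2 - (tr A)s + det A, with tr A = (-2) + (-7) = -9 and det A = (-2)·(-7) - 6·(-1) = 14 - (-6) = 20.
So p(s) = det(sI - A) = s^2 + 9s + 20.
Factor s^2 + 9s + 20: two numbers with sum -9 and product 20 are -4 and -5, so s^2 + 9s + 20 = (s + 4)(s + 5).
Hence p(s) = (s + 4) (s + 5), with roots -5, -4.
The eigenvalues -5, -4 are distinct and real, so A is diagonalisable and x(t) = e^{At} x(0) = V diag(e^{λ_i t}) V^{-1} x(0), where the columns of V are the eigenvectors.
λ = -5: A - (-5)I = [[3, 6], [-1, -2]]. Row 1 gives 3·v1 + 6·v2 = 0, so take v_1 = [-2, 1]^T.
λ = -4: A - (-4)I = [[2, 6], [-1, -3]]. Row 1 gives 2·v1 + 6·v2 = 0, so take v_2 = [3, -1]^T.
V = [v_1 v_2] = [[-2, 3], [1, -1]] has det V = -1, so V^{-1} = adj(V)/det V = [[1, 3], [1, 2]].
Modal coordinates z(0) = V^{-1} x(0): 1·(-1) + 3·(-1) = -4; 1·(-1) + 2·(-1) = -3; so z(0) = [-4, -3]^T.
x_1(t) = Σ_i (v_i)_1 · z_i(0) · e^{λ_i t} (row 1 of V times the modal terms).
x_1(1.0) = (-2)·(-4)·e^{-5·1.0} + 3·(-3)·e^{-4·1.0} = 8·0.006738 + (-9)·0.018316 = -0.1109.

-0.1109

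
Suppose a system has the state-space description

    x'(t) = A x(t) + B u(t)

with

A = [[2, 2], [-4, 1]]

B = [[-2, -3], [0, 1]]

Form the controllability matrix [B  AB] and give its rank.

2

AB = [[-4, -4], [8, 13]]
Controllability matrix C = [B  AB] = [[-2, -3, -4, -4], [0, 1, 8, 13]]
Take the 2×2 submatrix of C formed by columns 1, 2: [[-2, -3], [0, 1]]. Its determinant is (-2)·1 - (-3)·0 = -2 - 0 = -2 ≠ 0.
So rank(C) ≥ 2; since C has 2 rows, rank(C) = 2.
rank(C) = 2 = n, so the pair (A, B) is completely controllable.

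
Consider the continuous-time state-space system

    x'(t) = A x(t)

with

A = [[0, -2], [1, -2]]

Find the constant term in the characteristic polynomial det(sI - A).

2

For a 2×2 matrix, det(sI - A) = s^2 - (tr A)s + det A.
tr A = -2, det A = 2.
So p(s) = s^2 + 2s + 2.
The constant term is 2.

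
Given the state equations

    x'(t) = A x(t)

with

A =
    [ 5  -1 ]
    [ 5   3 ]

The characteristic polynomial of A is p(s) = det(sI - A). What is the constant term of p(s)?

For a 2×2 matrix, det(sI - A) = s^2 - (tr A)s + det A.
tr A = 8, det A = 20.
So p(s) = s^2 - 8s + 20.
The constant term is 20.

20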